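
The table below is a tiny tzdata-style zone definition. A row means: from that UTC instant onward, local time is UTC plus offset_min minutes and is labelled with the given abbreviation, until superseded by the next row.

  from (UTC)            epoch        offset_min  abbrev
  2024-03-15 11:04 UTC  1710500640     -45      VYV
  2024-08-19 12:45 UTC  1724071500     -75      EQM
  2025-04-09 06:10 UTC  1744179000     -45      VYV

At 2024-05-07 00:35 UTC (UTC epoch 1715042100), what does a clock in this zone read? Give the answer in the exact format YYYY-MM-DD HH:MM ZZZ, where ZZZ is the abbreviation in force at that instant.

Query: 2024-05-07 00:35 UTC
Rule 1/3 (VYV, -00:45): 2024-03-15 11:04 UTC ≤ query < 2024-08-19 12:45 UTC
0·60 + 35 - 45 = -10 min
-10 = -1·1440 + 1430; 1430 = 23·60 + 50 → 23:50, 2024-05-07 - 1 day = 2024-05-06
→ 2024-05-06 23:50 VYV

2024-05-06 23:50 VYV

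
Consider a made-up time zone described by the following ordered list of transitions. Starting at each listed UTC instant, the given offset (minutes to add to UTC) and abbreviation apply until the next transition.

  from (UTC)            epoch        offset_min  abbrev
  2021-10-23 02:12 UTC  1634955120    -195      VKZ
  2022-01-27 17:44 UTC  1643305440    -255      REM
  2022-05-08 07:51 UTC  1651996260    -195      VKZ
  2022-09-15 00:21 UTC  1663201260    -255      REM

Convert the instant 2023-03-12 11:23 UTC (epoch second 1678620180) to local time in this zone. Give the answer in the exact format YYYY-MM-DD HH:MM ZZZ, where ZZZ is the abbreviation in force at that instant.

2023-03-12 07:08 REM

Query: 2023-03-12 11:23 UTC
Rule 4/4 (REM, -04:15): 2022-09-15 00:21 UTC ≤ query < +∞
11·60 + 23 - 255 = 428 min
428 = 0·1440 + 428; 428 = 7·60 + 8 → 07:08, same day
→ 2023-03-12 07:08 REM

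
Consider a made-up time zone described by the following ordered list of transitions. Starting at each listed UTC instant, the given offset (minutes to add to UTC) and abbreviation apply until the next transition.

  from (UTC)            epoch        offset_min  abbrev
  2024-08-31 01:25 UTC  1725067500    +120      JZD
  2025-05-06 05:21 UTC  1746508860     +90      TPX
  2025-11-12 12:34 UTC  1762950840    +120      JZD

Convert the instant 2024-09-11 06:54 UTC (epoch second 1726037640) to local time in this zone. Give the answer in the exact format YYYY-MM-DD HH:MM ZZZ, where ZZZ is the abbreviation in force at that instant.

2024-09-11 08:54 JZD

Query: 2024-09-11 06:54 UTC
Rule 1/3 (JZD, +02:00): 2024-08-31 01:25 UTC ≤ query < 2025-05-06 05:21 UTC
6·60 + 54 + 120 = 534 min
534 = 0·1440 + 534; 534 = 8·60 + 54 → 08:54, same day
→ 2024-09-11 08:54 JZD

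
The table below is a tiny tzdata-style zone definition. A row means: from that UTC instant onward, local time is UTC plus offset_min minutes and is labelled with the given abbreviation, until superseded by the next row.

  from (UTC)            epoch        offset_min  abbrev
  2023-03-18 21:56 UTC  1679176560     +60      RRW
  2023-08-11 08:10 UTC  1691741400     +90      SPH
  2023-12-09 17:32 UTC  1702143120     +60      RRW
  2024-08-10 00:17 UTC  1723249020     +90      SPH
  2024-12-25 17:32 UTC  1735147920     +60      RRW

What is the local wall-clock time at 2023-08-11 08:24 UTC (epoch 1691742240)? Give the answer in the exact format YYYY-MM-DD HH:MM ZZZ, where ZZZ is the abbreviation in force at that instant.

Query: 2023-08-11 08:24 UTC
Rule 2/5 (SPH, +01:30): 2023-08-11 08:10 UTC ≤ query < 2023-12-09 17:32 UTC
8·60 + 24 + 90 = 594 min
594 = 0·1440 + 594; 594 = 9·60 + 54 → 09:54, same day
→ 2023-08-11 09:54 SPH

2023-08-11 09:54 SPH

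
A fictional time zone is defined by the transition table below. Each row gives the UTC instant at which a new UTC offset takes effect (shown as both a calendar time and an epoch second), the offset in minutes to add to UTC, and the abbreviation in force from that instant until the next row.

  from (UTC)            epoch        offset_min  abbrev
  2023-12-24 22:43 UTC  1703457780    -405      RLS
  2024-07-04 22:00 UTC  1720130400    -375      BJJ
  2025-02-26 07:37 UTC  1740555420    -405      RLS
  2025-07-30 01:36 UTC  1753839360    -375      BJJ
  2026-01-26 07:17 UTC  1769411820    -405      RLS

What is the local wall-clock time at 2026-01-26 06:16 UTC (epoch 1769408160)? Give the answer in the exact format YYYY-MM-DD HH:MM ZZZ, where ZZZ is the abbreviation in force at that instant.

Query: 2026-01-26 06:16 UTC
Rule 4/5 (BJJ, -06:15): 2025-07-30 01:36 UTC ≤ query < 2026-01-26 07:17 UTC
6·60 + 16 - 375 = 1 min
1 = 0·1440 + 1; 1 = 0·60 + 1 → 00:01, same day
→ 2026-01-26 00:01 BJJ

2026-01-26 00:01 BJJ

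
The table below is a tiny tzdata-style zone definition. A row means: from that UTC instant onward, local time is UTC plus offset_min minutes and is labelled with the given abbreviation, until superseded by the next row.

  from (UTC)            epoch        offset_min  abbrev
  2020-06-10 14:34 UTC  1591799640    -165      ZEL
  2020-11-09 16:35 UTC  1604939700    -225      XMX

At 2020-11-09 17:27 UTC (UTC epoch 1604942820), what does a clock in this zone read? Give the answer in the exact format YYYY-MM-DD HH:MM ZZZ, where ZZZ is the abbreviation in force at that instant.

Query: 2020-11-09 17:27 UTC
Rule 2/2 (XMX, -03:45): 2020-11-09 16:35 UTC ≤ query < +∞
17·60 + 27 - 225 = 822 min
822 = 0·1440 + 822; 822 = 13·60 + 42 → 13:42, same day
→ 2020-11-09 13:42 XMX

2020-11-09 13:42 XMX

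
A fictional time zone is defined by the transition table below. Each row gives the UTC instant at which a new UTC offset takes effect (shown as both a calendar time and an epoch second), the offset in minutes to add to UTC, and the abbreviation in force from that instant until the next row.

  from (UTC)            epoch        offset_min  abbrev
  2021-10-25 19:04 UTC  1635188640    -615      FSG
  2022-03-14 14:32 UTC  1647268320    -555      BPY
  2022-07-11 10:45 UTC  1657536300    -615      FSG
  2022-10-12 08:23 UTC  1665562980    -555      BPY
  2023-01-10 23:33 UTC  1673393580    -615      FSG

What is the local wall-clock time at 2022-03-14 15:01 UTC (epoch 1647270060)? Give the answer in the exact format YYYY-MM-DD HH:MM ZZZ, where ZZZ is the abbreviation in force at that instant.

2022-03-14 05:46 BPY

Query: 2022-03-14 15:01 UTC
Rule 2/5 (BPY, -09:15): 2022-03-14 14:32 UTC ≤ query < 2022-07-11 10:45 UTC
15·60 + 1 - 555 = 346 min
346 = 0·1440 + 346; 346 = 5·60 + 46 → 05:46, same day
→ 2022-03-14 05:46 BPY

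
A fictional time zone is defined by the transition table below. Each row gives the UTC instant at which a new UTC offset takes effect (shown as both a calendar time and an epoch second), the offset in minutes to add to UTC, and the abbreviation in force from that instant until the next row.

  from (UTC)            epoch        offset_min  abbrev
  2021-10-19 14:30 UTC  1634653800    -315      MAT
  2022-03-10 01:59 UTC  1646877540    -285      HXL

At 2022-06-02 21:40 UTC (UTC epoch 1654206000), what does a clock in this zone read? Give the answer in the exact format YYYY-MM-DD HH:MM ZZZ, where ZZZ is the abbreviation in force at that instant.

Query: 2022-06-02 21:40 UTC
Rule 2/2 (HXL, -04:45): 2022-03-10 01:59 UTC ≤ query < +∞
21·60 + 40 - 285 = 1015 min
1015 = 0·1440 + 1015; 1015 = 16·60 + 55 → 16:55, same day
→ 2022-06-02 16:55 HXL

2022-06-02 16:55 HXL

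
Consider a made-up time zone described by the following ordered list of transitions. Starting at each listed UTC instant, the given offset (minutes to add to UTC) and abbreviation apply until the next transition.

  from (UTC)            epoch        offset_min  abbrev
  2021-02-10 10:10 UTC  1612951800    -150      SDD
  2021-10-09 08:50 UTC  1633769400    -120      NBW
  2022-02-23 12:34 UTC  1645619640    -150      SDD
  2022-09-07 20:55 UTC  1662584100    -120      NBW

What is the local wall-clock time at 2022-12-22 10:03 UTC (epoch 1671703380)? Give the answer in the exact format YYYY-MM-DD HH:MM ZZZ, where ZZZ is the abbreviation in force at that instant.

Query: 2022-12-22 10:03 UTC
Rule 4/4 (NBW, -02:00): 2022-09-07 20:55 UTC ≤ query < +∞
10·60 + 3 - 120 = 483 min
483 = 0·1440 + 483; 483 = 8·60 + 3 → 08:03, same day
→ 2022-12-22 08:03 NBW

2022-12-22 08:03 NBW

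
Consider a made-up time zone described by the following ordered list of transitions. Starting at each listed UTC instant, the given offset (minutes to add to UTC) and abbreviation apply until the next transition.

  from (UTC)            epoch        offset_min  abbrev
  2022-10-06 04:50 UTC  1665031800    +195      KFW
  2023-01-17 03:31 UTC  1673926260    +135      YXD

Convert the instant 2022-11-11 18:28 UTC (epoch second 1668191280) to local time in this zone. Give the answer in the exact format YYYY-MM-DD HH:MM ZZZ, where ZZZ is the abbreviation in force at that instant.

Query: 2022-11-11 18:28 UTC
Rule 1/2 (KFW, +03:15): 2022-10-06 04:50 UTC ≤ query < 2023-01-17 03:31 UTC
18·60 + 28 + 195 = 1303 min
1303 = 0·1440 + 1303; 1303 = 21·60 + 43 → 21:43, same day
→ 2022-11-11 21:43 KFW

2022-11-11 21:43 KFW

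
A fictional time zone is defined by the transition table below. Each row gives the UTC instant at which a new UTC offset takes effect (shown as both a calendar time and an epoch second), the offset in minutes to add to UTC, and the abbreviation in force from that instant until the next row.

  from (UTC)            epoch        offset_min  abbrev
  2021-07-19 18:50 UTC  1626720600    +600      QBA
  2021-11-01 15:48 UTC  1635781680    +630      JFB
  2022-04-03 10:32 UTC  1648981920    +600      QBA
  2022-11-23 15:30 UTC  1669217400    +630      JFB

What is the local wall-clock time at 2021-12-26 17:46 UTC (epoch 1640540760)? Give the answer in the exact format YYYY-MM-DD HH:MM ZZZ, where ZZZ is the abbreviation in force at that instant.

Query: 2021-12-26 17:46 UTC
Rule 2/4 (JFB, +10:30): 2021-11-01 15:48 UTC ≤ query < 2022-04-03 10:32 UTC
17·60 + 46 + 630 = 1696 min
1696 = 1·1440 + 256; 256 = 4·60 + 16 → 04:16, 2021-12-26 + 1 day = 2021-12-27
→ 2021-12-27 04:16 JFB

2021-12-27 04:16 JFB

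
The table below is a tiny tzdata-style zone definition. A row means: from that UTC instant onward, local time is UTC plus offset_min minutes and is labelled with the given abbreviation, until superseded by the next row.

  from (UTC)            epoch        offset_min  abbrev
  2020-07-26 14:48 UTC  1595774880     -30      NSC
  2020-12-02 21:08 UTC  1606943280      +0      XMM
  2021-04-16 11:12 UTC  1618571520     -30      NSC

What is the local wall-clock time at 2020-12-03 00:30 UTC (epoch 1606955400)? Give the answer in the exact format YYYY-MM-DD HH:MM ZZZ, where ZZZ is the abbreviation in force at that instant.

2020-12-03 00:30 XMM

Query: 2020-12-03 00:30 UTC
Rule 2/3 (XMM, +00:00): 2020-12-02 21:08 UTC ≤ query < 2021-04-16 11:12 UTC
0·60 + 30 + 0 = 30 min
30 = 0·1440 + 30; 30 = 0·60 + 30 → 00:30, same day
→ 2020-12-03 00:30 XMM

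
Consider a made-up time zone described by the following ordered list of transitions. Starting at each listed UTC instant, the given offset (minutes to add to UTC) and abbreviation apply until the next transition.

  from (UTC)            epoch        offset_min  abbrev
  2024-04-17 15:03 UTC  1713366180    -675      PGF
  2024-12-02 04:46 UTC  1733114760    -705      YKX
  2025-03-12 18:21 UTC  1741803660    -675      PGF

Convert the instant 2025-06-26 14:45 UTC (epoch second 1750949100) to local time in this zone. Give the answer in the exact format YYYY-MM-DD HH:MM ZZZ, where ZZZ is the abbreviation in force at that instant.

2025-06-26 03:30 PGF

Query: 2025-06-26 14:45 UTC
Rule 3/3 (PGF, -11:15): 2025-03-12 18:21 UTC ≤ query < +∞
14·60 + 45 - 675 = 210 min
210 = 0·1440 + 210; 210 = 3·60 + 30 → 03:30, same day
→ 2025-06-26 03:30 PGF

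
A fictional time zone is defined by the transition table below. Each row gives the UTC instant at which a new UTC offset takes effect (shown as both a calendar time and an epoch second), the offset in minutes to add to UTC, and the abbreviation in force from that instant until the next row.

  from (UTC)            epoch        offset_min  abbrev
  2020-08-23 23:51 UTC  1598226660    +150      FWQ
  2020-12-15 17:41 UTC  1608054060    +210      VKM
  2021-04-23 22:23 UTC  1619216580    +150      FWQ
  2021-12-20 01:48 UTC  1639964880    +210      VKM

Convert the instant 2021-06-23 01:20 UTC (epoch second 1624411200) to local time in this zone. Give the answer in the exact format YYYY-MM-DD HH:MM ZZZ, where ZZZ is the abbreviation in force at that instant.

Query: 2021-06-23 01:20 UTC
Rule 3/4 (FWQ, +02:30): 2021-04-23 22:23 UTC ≤ query < 2021-12-20 01:48 UTC
1·60 + 20 + 150 = 230 min
230 = 0·1440 + 230; 230 = 3·60 + 50 → 03:50, same day
→ 2021-06-23 03:50 FWQ

2021-06-23 03:50 FWQ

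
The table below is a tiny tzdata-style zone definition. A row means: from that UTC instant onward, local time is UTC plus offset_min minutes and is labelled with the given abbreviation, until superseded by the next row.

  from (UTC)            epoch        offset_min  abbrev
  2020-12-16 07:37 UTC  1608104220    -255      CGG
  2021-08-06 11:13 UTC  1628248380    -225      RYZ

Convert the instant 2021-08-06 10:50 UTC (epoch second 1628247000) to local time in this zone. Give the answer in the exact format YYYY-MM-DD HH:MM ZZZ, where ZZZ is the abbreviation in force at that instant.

Query: 2021-08-06 10:50 UTC
Rule 1/2 (CGG, -04:15): 2020-12-16 07:37 UTC ≤ query < 2021-08-06 11:13 UTC
10·60 + 50 - 255 = 395 min
395 = 0·1440 + 395; 395 = 6·60 + 35 → 06:35, same day
→ 2021-08-06 06:35 CGG

2021-08-06 06:35 CGG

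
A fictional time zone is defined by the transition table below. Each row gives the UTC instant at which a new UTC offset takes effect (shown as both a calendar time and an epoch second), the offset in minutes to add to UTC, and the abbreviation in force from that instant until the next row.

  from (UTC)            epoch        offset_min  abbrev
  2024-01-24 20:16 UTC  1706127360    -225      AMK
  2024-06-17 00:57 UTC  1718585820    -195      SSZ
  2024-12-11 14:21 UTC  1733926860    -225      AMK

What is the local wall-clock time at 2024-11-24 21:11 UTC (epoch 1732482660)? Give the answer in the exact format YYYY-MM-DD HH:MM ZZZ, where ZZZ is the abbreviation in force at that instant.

Query: 2024-11-24 21:11 UTC
Rule 2/3 (SSZ, -03:15): 2024-06-17 00:57 UTC ≤ query < 2024-12-11 14:21 UTC
21·60 + 11 - 195 = 1076 min
1076 = 0·1440 + 1076; 1076 = 17·60 + 56 → 17:56, same day
→ 2024-11-24 17:56 SSZ

2024-11-24 17:56 SSZ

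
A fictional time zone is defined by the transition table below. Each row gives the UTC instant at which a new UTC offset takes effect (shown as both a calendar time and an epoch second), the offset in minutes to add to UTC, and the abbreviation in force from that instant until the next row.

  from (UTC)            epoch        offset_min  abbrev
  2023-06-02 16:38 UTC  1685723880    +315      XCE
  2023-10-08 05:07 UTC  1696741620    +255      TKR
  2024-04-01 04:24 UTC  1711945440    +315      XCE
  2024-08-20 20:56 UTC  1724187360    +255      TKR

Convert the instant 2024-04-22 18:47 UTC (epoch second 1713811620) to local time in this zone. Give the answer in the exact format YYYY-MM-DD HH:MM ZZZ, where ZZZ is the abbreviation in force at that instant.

Query: 2024-04-22 18:47 UTC
Rule 3/4 (XCE, +05:15): 2024-04-01 04:24 UTC ≤ query < 2024-08-20 20:56 UTC
18·60 + 47 + 315 = 1442 min
1442 = 1·1440 + 2; 2 = 0·60 + 2 → 00:02, 2024-04-22 + 1 day = 2024-04-23
→ 2024-04-23 00:02 XCE

2024-04-23 00:02 XCE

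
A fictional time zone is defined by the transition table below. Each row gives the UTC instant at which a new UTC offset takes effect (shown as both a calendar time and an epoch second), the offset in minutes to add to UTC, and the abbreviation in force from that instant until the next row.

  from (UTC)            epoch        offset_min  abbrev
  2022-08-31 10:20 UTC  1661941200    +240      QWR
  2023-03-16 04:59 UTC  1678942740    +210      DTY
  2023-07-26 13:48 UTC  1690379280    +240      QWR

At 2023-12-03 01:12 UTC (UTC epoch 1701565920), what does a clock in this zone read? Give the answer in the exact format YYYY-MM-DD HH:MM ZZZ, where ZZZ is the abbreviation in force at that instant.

2023-12-03 05:12 QWR

Query: 2023-12-03 01:12 UTC
Rule 3/3 (QWR, +04:00): 2023-07-26 13:48 UTC ≤ query < +∞
1·60 + 12 + 240 = 312 min
312 = 0·1440 + 312; 312 = 5·60 + 12 → 05:12, same day
→ 2023-12-03 05:12 QWR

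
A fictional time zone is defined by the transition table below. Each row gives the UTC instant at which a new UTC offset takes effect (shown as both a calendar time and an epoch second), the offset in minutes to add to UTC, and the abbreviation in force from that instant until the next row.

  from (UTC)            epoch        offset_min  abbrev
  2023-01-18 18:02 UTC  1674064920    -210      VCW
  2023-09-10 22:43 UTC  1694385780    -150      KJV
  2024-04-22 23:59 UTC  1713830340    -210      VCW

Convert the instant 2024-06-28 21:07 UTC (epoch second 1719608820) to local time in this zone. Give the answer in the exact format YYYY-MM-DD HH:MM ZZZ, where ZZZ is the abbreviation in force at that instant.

2024-06-28 17:37 VCW

Query: 2024-06-28 21:07 UTC
Rule 3/3 (VCW, -03:30): 2024-04-22 23:59 UTC ≤ query < +∞
21·60 + 7 - 210 = 1057 min
1057 = 0·1440 + 1057; 1057 = 17·60 + 37 → 17:37, same day
→ 2024-06-28 17:37 VCW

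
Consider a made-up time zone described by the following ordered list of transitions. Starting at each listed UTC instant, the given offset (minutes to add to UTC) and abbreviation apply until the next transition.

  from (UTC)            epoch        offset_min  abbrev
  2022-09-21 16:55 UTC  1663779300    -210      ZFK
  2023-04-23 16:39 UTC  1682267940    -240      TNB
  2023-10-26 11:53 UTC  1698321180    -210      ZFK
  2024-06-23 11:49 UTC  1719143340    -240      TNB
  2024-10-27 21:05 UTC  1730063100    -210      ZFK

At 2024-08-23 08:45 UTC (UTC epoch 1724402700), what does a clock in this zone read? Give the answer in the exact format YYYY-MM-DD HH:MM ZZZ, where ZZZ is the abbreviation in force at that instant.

2024-08-23 04:45 TNB

Query: 2024-08-23 08:45 UTC
Rule 4/5 (TNB, -04:00): 2024-06-23 11:49 UTC ≤ query < 2024-10-27 21:05 UTC
8·60 + 45 - 240 = 285 min
285 = 0·1440 + 285; 285 = 4·60 + 45 → 04:45, same day
→ 2024-08-23 04:45 TNB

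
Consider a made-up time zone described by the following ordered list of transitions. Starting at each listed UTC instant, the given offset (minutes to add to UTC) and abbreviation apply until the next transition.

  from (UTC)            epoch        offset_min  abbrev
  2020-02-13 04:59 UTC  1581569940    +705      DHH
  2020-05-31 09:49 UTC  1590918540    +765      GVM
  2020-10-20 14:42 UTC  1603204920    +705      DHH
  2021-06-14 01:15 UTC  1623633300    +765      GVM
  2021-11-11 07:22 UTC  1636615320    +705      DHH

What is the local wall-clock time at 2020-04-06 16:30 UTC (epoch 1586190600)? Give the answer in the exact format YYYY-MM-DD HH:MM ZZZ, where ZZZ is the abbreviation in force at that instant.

Query: 2020-04-06 16:30 UTC
Rule 1/5 (DHH, +11:45): 2020-02-13 04:59 UTC ≤ query < 2020-05-31 09:49 UTC
16·60 + 30 + 705 = 1695 min
1695 = 1·1440 + 255; 255 = 4·60 + 15 → 04:15, 2020-04-06 + 1 day = 2020-04-07
→ 2020-04-07 04:15 DHH

2020-04-07 04:15 DHH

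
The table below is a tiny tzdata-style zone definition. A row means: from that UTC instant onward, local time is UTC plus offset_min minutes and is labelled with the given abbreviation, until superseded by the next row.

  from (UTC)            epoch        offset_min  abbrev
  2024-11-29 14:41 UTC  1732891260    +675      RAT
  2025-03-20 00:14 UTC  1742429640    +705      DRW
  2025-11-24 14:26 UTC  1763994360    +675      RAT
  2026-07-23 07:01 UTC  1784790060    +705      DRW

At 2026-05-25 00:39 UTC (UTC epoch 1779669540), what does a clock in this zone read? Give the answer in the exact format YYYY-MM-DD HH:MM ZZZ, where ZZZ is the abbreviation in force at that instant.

Query: 2026-05-25 00:39 UTC
Rule 3/4 (RAT, +11:15): 2025-11-24 14:26 UTC ≤ query < 2026-07-23 07:01 UTC
0·60 + 39 + 675 = 714 min
714 = 0·1440 + 714; 714 = 11·60 + 54 → 11:54, same day
→ 2026-05-25 11:54 RAT

2026-05-25 11:54 RAT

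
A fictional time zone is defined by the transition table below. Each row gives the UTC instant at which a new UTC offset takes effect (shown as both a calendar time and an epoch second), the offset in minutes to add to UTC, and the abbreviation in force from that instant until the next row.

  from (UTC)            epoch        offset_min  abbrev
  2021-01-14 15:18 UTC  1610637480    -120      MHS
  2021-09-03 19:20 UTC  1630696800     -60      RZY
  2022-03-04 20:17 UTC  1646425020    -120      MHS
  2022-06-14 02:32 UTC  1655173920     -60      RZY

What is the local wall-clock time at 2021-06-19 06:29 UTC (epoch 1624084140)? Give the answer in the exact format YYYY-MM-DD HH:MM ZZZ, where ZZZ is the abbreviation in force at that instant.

2021-06-19 04:29 MHS

Query: 2021-06-19 06:29 UTC
Rule 1/4 (MHS, -02:00): 2021-01-14 15:18 UTC ≤ query < 2021-09-03 19:20 UTC
6·60 + 29 - 120 = 269 min
269 = 0·1440 + 269; 269 = 4·60 + 29 → 04:29, same day
→ 2021-06-19 04:29 MHS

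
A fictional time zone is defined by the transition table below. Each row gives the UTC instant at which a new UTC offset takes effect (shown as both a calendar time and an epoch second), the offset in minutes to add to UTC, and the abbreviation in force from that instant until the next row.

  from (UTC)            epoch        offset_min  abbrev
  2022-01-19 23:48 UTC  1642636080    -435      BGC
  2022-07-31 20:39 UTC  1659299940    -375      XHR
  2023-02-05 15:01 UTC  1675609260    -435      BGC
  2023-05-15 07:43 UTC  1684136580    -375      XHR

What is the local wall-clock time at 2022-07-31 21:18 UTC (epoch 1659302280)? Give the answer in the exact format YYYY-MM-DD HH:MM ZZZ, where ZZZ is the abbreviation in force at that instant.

Query: 2022-07-31 21:18 UTC
Rule 2/4 (XHR, -06:15): 2022-07-31 20:39 UTC ≤ query < 2023-02-05 15:01 UTC
21·60 + 18 - 375 = 903 min
903 = 0·1440 + 903; 903 = 15·60 + 3 → 15:03, same day
→ 2022-07-31 15:03 XHR

2022-07-31 15:03 XHR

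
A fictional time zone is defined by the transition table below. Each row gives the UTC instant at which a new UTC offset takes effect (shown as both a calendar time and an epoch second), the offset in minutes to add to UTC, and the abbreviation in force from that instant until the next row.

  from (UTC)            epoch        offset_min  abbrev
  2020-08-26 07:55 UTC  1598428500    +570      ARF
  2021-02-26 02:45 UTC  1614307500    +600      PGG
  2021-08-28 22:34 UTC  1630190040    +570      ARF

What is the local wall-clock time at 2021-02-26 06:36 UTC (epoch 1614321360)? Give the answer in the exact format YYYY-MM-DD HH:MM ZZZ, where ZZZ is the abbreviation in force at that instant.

2021-02-26 16:36 PGG

Query: 2021-02-26 06:36 UTC
Rule 2/3 (PGG, +10:00): 2021-02-26 02:45 UTC ≤ query < 2021-08-28 22:34 UTC
6·60 + 36 + 600 = 996 min
996 = 0·1440 + 996; 996 = 16·60 + 36 → 16:36, same day
→ 2021-02-26 16:36 PGG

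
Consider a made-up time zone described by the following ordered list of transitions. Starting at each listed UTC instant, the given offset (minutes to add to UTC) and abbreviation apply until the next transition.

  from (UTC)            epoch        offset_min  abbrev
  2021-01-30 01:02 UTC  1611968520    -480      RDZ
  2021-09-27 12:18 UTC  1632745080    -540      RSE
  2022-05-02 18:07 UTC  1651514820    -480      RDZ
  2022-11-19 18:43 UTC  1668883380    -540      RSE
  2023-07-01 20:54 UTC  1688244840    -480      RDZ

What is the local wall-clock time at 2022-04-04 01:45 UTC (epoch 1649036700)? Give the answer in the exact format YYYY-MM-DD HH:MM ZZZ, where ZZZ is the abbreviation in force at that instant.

Query: 2022-04-04 01:45 UTC
Rule 2/5 (RSE, -09:00): 2021-09-27 12:18 UTC ≤ query < 2022-05-02 18:07 UTC
1·60 + 45 - 540 = -435 min
-435 = -1·1440 + 1005; 1005 = 16·60 + 45 → 16:45, 2022-04-04 - 1 day = 2022-04-03
→ 2022-04-03 16:45 RSE

2022-04-03 16:45 RSE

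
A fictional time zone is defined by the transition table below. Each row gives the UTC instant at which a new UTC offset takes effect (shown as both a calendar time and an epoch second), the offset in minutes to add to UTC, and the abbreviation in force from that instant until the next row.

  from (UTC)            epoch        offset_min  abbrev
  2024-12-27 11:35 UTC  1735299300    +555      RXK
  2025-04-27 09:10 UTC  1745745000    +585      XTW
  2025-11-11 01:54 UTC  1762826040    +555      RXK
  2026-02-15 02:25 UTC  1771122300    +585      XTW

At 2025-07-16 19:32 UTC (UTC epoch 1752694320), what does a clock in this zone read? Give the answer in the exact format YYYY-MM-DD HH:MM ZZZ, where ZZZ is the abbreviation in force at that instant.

2025-07-17 05:17 XTW

Query: 2025-07-16 19:32 UTC
Rule 2/4 (XTW, +09:45): 2025-04-27 09:10 UTC ≤ query < 2025-11-11 01:54 UTC
19·60 + 32 + 585 = 1757 min
1757 = 1·1440 + 317; 317 = 5·60 + 17 → 05:17, 2025-07-16 + 1 day = 2025-07-17
→ 2025-07-17 05:17 XTW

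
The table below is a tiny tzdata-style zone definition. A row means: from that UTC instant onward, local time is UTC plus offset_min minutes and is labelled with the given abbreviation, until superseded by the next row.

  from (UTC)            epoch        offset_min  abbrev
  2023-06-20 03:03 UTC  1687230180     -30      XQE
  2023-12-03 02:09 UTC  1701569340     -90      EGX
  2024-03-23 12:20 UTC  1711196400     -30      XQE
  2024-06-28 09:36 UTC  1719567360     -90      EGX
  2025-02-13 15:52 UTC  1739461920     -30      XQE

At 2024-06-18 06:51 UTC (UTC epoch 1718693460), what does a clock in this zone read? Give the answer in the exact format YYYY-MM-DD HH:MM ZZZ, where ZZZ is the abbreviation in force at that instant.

2024-06-18 06:21 XQE

Query: 2024-06-18 06:51 UTC
Rule 3/5 (XQE, -00:30): 2024-03-23 12:20 UTC ≤ query < 2024-06-28 09:36 UTC
6·60 + 51 - 30 = 381 min
381 = 0·1440 + 381; 381 = 6·60 + 21 → 06:21, same day
→ 2024-06-18 06:21 XQE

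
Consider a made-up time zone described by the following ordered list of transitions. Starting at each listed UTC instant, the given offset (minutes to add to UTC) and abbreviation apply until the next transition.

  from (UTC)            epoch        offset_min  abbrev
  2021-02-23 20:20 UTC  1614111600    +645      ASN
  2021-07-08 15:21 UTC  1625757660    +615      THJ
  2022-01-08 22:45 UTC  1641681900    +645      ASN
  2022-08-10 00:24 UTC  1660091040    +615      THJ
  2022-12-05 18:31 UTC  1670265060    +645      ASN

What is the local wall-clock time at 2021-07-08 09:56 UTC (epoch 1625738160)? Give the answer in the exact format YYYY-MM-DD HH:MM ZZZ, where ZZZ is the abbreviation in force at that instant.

Query: 2021-07-08 09:56 UTC
Rule 1/5 (ASN, +10:45): 2021-02-23 20:20 UTC ≤ query < 2021-07-08 15:21 UTC
9·60 + 56 + 645 = 1241 min
1241 = 0·1440 + 1241; 1241 = 20·60 + 41 → 20:41, same day
→ 2021-07-08 20:41 ASN

2021-07-08 20:41 ASN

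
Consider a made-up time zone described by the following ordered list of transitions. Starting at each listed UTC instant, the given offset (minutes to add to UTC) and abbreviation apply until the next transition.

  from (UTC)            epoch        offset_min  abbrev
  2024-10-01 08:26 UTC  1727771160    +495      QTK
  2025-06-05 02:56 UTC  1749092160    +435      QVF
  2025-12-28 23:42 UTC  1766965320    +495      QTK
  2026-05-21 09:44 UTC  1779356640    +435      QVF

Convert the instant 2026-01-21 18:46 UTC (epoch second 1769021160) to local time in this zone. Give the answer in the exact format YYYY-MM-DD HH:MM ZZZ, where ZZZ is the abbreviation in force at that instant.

2026-01-22 03:01 QTK

Query: 2026-01-21 18:46 UTC
Rule 3/4 (QTK, +08:15): 2025-12-28 23:42 UTC ≤ query < 2026-05-21 09:44 UTC
18·60 + 46 + 495 = 1621 min
1621 = 1·1440 + 181; 181 = 3·60 + 1 → 03:01, 2026-01-21 + 1 day = 2026-01-22
→ 2026-01-22 03:01 QTK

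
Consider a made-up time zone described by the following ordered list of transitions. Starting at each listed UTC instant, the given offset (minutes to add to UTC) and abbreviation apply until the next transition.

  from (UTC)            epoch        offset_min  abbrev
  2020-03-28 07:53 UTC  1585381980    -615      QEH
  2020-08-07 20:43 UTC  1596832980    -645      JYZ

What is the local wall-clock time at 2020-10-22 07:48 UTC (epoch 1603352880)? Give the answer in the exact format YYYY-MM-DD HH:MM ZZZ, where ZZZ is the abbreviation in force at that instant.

2020-10-21 21:03 JYZ

Query: 2020-10-22 07:48 UTC
Rule 2/2 (JYZ, -10:45): 2020-08-07 20:43 UTC ≤ query < +∞
7·60 + 48 - 645 = -177 min
-177 = -1·1440 + 1263; 1263 = 21·60 + 3 → 21:03, 2020-10-22 - 1 day = 2020-10-21
→ 2020-10-21 21:03 JYZ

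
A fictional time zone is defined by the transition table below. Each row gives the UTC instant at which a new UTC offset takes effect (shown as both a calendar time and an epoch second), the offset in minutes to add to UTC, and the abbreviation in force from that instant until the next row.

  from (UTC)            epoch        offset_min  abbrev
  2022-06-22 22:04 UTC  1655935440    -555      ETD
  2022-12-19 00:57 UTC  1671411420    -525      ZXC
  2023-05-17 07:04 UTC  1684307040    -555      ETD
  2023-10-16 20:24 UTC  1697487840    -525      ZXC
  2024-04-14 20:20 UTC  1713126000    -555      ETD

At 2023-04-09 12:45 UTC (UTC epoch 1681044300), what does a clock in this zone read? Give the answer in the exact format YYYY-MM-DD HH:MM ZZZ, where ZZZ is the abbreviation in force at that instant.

Query: 2023-04-09 12:45 UTC
Rule 2/5 (ZXC, -08:45): 2022-12-19 00:57 UTC ≤ query < 2023-05-17 07:04 UTC
12·60 + 45 - 525 = 240 min
240 = 0·1440 + 240; 240 = 4·60 + 0 → 04:00, same day
→ 2023-04-09 04:00 ZXC

2023-04-09 04:00 ZXC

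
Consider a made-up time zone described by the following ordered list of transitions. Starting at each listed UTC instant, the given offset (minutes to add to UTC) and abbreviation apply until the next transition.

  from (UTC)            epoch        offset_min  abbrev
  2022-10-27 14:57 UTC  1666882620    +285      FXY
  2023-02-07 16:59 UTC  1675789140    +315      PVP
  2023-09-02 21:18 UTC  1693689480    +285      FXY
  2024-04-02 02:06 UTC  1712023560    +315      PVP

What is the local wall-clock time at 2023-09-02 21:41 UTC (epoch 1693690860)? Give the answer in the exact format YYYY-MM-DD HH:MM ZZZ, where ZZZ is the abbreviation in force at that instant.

2023-09-03 02:26 FXY

Query: 2023-09-02 21:41 UTC
Rule 3/4 (FXY, +04:45): 2023-09-02 21:18 UTC ≤ query < 2024-04-02 02:06 UTC
21·60 + 41 + 285 = 1586 min
1586 = 1·1440 + 146; 146 = 2·60 + 26 → 02:26, 2023-09-02 + 1 day = 2023-09-03
→ 2023-09-03 02:26 FXY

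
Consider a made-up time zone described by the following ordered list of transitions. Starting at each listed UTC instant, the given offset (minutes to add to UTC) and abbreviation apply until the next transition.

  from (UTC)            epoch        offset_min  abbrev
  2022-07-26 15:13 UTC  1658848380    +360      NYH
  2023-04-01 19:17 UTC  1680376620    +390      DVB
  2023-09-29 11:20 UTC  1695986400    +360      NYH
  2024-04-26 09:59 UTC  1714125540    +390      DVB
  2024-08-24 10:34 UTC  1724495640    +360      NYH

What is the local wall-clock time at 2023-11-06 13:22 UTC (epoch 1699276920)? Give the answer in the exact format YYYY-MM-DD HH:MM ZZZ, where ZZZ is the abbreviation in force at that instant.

2023-11-06 19:22 NYH

Query: 2023-11-06 13:22 UTC
Rule 3/5 (NYH, +06:00): 2023-09-29 11:20 UTC ≤ query < 2024-04-26 09:59 UTC
13·60 + 22 + 360 = 1162 min
1162 = 0·1440 + 1162; 1162 = 19·60 + 22 → 19:22, same day
→ 2023-11-06 19:22 NYH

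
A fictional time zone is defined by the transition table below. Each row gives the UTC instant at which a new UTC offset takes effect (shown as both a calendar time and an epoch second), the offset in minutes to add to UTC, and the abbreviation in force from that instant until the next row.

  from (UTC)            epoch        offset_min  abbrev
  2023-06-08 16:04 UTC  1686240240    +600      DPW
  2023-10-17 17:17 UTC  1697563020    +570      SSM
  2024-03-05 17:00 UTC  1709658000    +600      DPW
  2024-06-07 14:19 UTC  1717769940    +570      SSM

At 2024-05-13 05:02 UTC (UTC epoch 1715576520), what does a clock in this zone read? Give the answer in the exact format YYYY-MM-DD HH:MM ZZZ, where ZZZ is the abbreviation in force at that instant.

2024-05-13 15:02 DPW

Query: 2024-05-13 05:02 UTC
Rule 3/4 (DPW, +10:00): 2024-03-05 17:00 UTC ≤ query < 2024-06-07 14:19 UTC
5·60 + 2 + 600 = 902 min
902 = 0·1440 + 902; 902 = 15·60 + 2 → 15:02, same day
→ 2024-05-13 15:02 DPW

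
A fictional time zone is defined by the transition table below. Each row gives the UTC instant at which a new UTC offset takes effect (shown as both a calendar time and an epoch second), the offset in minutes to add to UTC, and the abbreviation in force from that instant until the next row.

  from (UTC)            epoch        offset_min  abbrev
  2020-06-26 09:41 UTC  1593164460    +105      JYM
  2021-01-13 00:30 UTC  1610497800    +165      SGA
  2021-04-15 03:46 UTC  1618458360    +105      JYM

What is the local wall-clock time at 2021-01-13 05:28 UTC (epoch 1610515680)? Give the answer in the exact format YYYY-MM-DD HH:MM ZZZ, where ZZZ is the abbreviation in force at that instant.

Query: 2021-01-13 05:28 UTC
Rule 2/3 (SGA, +02:45): 2021-01-13 00:30 UTC ≤ query < 2021-04-15 03:46 UTC
5·60 + 28 + 165 = 493 min
493 = 0·1440 + 493; 493 = 8·60 + 13 → 08:13, same day
→ 2021-01-13 08:13 SGA

2021-01-13 08:13 SGA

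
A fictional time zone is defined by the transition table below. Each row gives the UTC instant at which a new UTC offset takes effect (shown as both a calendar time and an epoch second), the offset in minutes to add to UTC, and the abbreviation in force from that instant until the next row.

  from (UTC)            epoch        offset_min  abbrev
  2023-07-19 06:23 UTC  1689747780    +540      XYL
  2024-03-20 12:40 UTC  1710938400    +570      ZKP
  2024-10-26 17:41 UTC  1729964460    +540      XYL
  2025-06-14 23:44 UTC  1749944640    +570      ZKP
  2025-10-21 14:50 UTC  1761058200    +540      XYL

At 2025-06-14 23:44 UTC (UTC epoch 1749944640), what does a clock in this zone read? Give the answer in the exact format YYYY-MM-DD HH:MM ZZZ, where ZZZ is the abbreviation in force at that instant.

Query: 2025-06-14 23:44 UTC
Rule 4/5 (ZKP, +09:30): 2025-06-14 23:44 UTC ≤ query < 2025-10-21 14:50 UTC
23·60 + 44 + 570 = 1994 min
1994 = 1·1440 + 554; 554 = 9·60 + 14 → 09:14, 2025-06-14 + 1 day = 2025-06-15
→ 2025-06-15 09:14 ZKP

2025-06-15 09:14 ZKP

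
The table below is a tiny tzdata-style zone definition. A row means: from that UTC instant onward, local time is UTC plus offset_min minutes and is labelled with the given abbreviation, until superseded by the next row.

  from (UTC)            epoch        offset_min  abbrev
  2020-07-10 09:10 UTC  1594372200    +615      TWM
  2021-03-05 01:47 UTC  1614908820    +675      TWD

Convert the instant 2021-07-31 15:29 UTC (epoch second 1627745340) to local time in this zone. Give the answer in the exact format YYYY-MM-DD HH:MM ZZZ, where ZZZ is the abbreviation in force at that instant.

Query: 2021-07-31 15:29 UTC
Rule 2/2 (TWD, +11:15): 2021-03-05 01:47 UTC ≤ query < +∞
15·60 + 29 + 675 = 1604 min
1604 = 1·1440 + 164; 164 = 2·60 + 44 → 02:44, 2021-07-31 + 1 day = 2021-08-01
→ 2021-08-01 02:44 TWD

2021-08-01 02:44 TWD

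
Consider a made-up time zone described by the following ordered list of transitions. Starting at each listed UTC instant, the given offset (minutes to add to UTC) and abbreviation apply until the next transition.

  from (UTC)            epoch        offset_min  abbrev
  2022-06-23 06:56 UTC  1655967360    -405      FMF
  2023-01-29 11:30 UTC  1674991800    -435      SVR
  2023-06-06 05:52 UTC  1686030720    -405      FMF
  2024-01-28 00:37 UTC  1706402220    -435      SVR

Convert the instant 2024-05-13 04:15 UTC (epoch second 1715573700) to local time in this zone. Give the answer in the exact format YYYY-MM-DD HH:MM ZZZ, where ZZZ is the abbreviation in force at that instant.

Query: 2024-05-13 04:15 UTC
Rule 4/4 (SVR, -07:15): 2024-01-28 00:37 UTC ≤ query < +∞
4·60 + 15 - 435 = -180 min
-180 = -1·1440 + 1260; 1260 = 21·60 + 0 → 21:00, 2024-05-13 - 1 day = 2024-05-12
→ 2024-05-12 21:00 SVR

2024-05-12 21:00 SVR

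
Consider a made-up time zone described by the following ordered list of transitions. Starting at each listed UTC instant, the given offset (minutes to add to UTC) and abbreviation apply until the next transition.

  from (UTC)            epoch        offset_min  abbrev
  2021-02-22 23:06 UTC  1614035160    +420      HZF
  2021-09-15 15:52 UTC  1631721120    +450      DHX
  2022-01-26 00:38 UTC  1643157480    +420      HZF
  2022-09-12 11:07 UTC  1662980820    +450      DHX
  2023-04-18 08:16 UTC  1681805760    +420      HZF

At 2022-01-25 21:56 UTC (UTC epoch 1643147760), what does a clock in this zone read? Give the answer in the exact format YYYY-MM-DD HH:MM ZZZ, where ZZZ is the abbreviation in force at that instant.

Query: 2022-01-25 21:56 UTC
Rule 2/5 (DHX, +07:30): 2021-09-15 15:52 UTC ≤ query < 2022-01-26 00:38 UTC
21·60 + 56 + 450 = 1766 min
1766 = 1·1440 + 326; 326 = 5·60 + 26 → 05:26, 2022-01-25 + 1 day = 2022-01-26
→ 2022-01-26 05:26 DHX

2022-01-26 05:26 DHX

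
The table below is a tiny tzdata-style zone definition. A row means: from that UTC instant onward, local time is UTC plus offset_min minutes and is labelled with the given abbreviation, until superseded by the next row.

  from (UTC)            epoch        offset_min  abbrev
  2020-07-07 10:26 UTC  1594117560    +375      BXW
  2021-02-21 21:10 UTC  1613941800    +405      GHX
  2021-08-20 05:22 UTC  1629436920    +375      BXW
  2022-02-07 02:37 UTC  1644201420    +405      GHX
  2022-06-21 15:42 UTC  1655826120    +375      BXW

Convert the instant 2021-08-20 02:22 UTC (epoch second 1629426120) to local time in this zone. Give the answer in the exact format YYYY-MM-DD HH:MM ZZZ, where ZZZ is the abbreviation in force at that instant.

2021-08-20 09:07 GHX

Query: 2021-08-20 02:22 UTC
Rule 2/5 (GHX, +06:45): 2021-02-21 21:10 UTC ≤ query < 2021-08-20 05:22 UTC
2·60 + 22 + 405 = 547 min
547 = 0·1440 + 547; 547 = 9·60 + 7 → 09:07, same day
→ 2021-08-20 09:07 GHX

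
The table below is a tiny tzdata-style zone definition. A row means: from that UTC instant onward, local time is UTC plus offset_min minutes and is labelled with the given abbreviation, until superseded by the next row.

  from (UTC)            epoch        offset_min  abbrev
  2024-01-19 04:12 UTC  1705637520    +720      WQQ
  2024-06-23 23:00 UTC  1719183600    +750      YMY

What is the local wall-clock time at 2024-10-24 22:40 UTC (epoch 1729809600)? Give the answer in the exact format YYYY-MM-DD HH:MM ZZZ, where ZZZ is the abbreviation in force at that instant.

2024-10-25 11:10 YMY

Query: 2024-10-24 22:40 UTC
Rule 2/2 (YMY, +12:30): 2024-06-23 23:00 UTC ≤ query < +∞
22·60 + 40 + 750 = 2110 min
2110 = 1·1440 + 670; 670 = 11·60 + 10 → 11:10, 2024-10-24 + 1 day = 2024-10-25
→ 2024-10-25 11:10 YMY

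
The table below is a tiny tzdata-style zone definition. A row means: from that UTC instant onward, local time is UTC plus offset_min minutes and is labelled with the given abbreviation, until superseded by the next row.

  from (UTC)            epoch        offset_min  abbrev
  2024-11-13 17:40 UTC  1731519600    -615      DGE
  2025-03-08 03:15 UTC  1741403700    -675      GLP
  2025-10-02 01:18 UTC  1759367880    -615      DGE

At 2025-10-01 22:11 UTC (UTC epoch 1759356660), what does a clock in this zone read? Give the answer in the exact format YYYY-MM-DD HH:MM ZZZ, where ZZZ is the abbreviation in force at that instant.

Query: 2025-10-01 22:11 UTC
Rule 2/3 (GLP, -11:15): 2025-03-08 03:15 UTC ≤ query < 2025-10-02 01:18 UTC
22·60 + 11 - 675 = 656 min
656 = 0·1440 + 656; 656 = 10·60 + 56 → 10:56, same day
→ 2025-10-01 10:56 GLP

2025-10-01 10:56 GLP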